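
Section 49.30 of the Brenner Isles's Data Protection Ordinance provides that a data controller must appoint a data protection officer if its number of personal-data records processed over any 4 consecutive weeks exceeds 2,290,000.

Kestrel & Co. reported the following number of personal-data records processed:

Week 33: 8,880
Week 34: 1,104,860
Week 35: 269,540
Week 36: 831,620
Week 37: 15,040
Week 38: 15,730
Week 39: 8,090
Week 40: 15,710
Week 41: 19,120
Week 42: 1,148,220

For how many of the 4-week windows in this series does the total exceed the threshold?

0

Week 33–Week 36: 8,880 + 1,104,860 + 269,540 + 831,620 = 2,214,900 (under)
Week 34–Week 37: 1,104,860 + 269,540 + 831,620 + 15,040 = 2,221,060 (under)
Week 35–Week 38: 269,540 + 831,620 + 15,040 + 15,730 = 1,131,930 (under)
Week 36–Week 39: 831,620 + 15,040 + 15,730 + 8,090 = 870,480 (under)
Week 37–Week 40: 15,040 + 15,730 + 8,090 + 15,710 = 54,570 (under)
Week 38–Week 41: 15,730 + 8,090 + 15,710 + 19,120 = 58,650 (under)
Week 39–Week 42: 8,090 + 15,710 + 19,120 + 1,148,220 = 1,191,140 (under)
0 windows exceed the threshold.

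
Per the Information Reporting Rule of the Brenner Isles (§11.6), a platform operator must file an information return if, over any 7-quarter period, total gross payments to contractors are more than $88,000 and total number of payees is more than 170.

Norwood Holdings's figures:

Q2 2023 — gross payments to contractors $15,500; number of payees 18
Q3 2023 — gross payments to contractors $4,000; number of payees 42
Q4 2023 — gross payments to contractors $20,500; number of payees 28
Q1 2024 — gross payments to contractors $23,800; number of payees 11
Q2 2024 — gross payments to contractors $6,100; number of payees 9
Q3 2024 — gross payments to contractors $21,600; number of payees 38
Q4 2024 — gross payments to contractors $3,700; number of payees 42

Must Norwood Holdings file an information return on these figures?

Total gross payments to contractors: $15,500 + $4,000 + $20,500 + $23,800 + $6,100 + $21,600 + $3,700 = $95,200 (> $88,000).
Total number of payees: 18 + 42 + 28 + 11 + 9 + 38 + 42 = 188 (> 170).
The test is 'and': both thresholds are exceeded.

Yes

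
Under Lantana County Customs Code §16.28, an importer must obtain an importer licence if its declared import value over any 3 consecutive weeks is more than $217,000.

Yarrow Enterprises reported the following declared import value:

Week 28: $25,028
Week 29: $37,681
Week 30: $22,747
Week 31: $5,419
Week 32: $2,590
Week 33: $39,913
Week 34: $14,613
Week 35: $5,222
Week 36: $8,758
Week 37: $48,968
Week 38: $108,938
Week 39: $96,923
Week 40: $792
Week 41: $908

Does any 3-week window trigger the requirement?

Yes

Week 28–Week 30: $25,028 + $37,681 + $22,747 = $85,456 (under)
Week 29–Week 31: $37,681 + $22,747 + $5,419 = $65,847 (under)
Week 30–Week 32: $22,747 + $5,419 + $2,590 = $30,756 (under)
Week 31–Week 33: $5,419 + $2,590 + $39,913 = $47,922 (under)
Week 32–Week 34: $2,590 + $39,913 + $14,613 = $57,116 (under)
Week 33–Week 35: $39,913 + $14,613 + $5,222 = $59,748 (under)
Week 34–Week 36: $14,613 + $5,222 + $8,758 = $28,593 (under)
Week 35–Week 37: $5,222 + $8,758 + $48,968 = $62,948 (under)
Week 36–Week 38: $8,758 + $48,968 + $108,938 = $166,664 (under)
Week 37–Week 39: $48,968 + $108,938 + $96,923 = $254,829 (over)
Week 38–Week 40: $108,938 + $96,923 + $792 = $206,653 (under)
Week 39–Week 41: $96,923 + $792 + $908 = $98,623 (under)
At least one window exceeds $217,000.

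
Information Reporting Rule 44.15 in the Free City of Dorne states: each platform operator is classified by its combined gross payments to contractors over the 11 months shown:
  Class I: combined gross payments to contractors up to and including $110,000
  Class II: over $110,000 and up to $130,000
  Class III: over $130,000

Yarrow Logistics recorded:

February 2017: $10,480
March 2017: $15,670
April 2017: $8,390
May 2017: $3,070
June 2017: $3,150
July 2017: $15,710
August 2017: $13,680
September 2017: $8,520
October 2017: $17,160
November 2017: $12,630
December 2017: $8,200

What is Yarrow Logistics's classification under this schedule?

Class II

Combined gross payments to contractors: $10,480 + $15,670 + $8,390 + $3,070 + $3,150 + $15,710 + $13,680 + $8,520 + $17,160 + $12,630 + $8,200 = $116,660.
$110,000 < $116,660 ≤ $130,000, so Class II applies.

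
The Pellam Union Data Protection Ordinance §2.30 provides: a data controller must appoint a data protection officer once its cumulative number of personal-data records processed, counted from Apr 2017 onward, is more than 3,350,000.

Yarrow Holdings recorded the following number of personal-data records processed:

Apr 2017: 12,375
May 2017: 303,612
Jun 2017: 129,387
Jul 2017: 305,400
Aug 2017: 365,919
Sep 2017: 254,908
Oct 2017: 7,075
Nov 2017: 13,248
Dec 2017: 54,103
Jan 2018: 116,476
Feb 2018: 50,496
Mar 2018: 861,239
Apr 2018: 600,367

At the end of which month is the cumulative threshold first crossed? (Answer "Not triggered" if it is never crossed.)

Through Apr 2017: 12,375
Through May 2017: 315,987
Through Jun 2017: 445,374
Through Jul 2017: 750,774
Through Aug 2017: 1,116,693
Through Sep 2017: 1,371,601
Through Oct 2017: 1,378,676
Through Nov 2017: 1,391,924
Through Dec 2017: 1,446,027
Through Jan 2018: 1,562,503
Through Feb 2018: 1,612,999
Through Mar 2018: 2,474,238
Through Apr 2018: 3,074,605
Final cumulative total 3,074,605 ≤ 3,350,000; the threshold is never exceeded.

Not triggered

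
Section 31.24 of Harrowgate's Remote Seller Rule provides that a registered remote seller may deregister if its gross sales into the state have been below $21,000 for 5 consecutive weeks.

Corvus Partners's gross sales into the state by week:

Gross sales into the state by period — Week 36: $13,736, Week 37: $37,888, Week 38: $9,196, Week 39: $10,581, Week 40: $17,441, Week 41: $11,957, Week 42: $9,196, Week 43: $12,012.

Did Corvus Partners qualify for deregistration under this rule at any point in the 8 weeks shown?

Weeks below $21,000: Week 36, Week 38, Week 39, Week 40, Week 41, Week 42, Week 43.
Longest run of consecutive weeks below the threshold: 6.
6 ≥ 5, so Corvus Partners became eligible.

Yes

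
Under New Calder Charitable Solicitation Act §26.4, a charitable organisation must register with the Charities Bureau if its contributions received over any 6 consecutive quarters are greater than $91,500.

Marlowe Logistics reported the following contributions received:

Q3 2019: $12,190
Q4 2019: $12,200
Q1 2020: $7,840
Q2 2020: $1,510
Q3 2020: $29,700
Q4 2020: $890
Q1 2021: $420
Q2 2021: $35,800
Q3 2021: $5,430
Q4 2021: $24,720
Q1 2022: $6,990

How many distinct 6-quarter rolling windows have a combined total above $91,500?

Q3 2019–Q4 2020: $12,190 + $12,200 + $7,840 + $1,510 + $29,700 + $890 = $64,330 (under)
Q4 2019–Q1 2021: $12,200 + $7,840 + $1,510 + $29,700 + $890 + $420 = $52,560 (under)
Q1 2020–Q2 2021: $7,840 + $1,510 + $29,700 + $890 + $420 + $35,800 = $76,160 (under)
Q2 2020–Q3 2021: $1,510 + $29,700 + $890 + $420 + $35,800 + $5,430 = $73,750 (under)
Q3 2020–Q4 2021: $29,700 + $890 + $420 + $35,800 + $5,430 + $24,720 = $96,960 (over)
Q4 2020–Q1 2022: $890 + $420 + $35,800 + $5,430 + $24,720 + $6,990 = $74,250 (under)
1 window exceeds the threshold.

1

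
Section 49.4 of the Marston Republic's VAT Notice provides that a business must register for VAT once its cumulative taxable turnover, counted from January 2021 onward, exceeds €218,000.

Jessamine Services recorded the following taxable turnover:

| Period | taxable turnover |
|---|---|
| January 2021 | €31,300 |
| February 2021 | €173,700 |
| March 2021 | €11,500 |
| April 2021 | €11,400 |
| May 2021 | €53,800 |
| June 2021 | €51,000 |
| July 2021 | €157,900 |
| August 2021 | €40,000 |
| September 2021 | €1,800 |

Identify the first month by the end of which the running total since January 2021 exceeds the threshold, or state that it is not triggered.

April 2021

Through January 2021: €31,300
Through February 2021: €205,000
Through March 2021: €216,500
Through April 2021: €227,900 ← exceeds threshold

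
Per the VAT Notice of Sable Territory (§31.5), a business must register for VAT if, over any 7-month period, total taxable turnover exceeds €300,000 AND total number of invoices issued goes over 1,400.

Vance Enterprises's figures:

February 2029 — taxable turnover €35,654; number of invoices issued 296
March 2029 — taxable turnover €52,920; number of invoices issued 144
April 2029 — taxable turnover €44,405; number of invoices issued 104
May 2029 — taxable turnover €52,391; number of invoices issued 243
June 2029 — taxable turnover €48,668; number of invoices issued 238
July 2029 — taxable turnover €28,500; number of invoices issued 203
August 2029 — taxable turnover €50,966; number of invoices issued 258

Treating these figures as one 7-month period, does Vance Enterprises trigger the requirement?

Total taxable turnover: €35,654 + €52,920 + €44,405 + €52,391 + €48,668 + €28,500 + €50,966 = €313,504 (> €300,000).
Total number of invoices issued: 296 + 144 + 104 + 243 + 238 + 203 + 258 = 1,486 (> 1,400).
The test is 'and': both thresholds are exceeded.

Yes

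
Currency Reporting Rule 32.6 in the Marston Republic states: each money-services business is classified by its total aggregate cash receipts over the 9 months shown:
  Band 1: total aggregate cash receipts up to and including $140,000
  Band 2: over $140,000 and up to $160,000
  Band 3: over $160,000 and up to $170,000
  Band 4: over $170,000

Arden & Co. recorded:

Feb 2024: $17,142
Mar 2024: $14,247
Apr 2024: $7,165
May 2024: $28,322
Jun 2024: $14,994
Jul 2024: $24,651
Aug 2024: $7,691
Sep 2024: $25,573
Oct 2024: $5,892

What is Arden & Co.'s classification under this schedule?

Total aggregate cash receipts: $17,142 + $14,247 + $7,165 + $28,322 + $14,994 + $24,651 + $7,691 + $25,573 + $5,892 = $145,677.
$140,000 < $145,677 ≤ $160,000, so Band 2 applies.

Band 2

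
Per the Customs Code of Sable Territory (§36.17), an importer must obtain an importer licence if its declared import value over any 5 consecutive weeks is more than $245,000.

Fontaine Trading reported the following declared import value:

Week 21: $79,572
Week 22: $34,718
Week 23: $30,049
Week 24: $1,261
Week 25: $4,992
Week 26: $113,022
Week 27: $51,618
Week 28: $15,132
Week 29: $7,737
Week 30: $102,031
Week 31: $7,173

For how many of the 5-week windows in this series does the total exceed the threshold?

Week 21–Week 25: $79,572 + $34,718 + $30,049 + $1,261 + $4,992 = $150,592 (under)
Week 22–Week 26: $34,718 + $30,049 + $1,261 + $4,992 + $113,022 = $184,042 (under)
Week 23–Week 27: $30,049 + $1,261 + $4,992 + $113,022 + $51,618 = $200,942 (under)
Week 24–Week 28: $1,261 + $4,992 + $113,022 + $51,618 + $15,132 = $186,025 (under)
Week 25–Week 29: $4,992 + $113,022 + $51,618 + $15,132 + $7,737 = $192,501 (under)
Week 26–Week 30: $113,022 + $51,618 + $15,132 + $7,737 + $102,031 = $289,540 (over)
Week 27–Week 31: $51,618 + $15,132 + $7,737 + $102,031 + $7,173 = $183,691 (under)
1 window exceeds the threshold.

1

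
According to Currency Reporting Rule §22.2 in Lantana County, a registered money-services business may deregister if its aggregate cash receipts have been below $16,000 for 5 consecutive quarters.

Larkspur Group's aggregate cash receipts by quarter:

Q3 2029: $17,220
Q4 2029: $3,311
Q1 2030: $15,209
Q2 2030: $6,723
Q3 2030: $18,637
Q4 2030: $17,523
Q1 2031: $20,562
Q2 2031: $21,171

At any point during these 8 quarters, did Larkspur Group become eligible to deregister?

Quarters below $16,000: Q4 2029, Q1 2030, Q2 2030.
Longest run of consecutive quarters below the threshold: 3.
3 < 5, so Larkspur Group never became eligible.

No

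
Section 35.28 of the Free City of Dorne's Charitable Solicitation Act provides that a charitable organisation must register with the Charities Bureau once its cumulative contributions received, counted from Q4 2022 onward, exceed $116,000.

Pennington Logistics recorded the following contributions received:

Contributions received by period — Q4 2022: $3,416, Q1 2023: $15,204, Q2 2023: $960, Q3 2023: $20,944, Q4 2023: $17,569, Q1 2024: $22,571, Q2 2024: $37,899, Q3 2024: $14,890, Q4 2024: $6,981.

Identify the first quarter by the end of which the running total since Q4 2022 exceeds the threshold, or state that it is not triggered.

Through Q4 2022: $3,416
Through Q1 2023: $18,620
Through Q2 2023: $19,580
Through Q3 2023: $40,524
Through Q4 2023: $58,093
Through Q1 2024: $80,664
Through Q2 2024: $118,563 ← exceeds threshold

Q2 2024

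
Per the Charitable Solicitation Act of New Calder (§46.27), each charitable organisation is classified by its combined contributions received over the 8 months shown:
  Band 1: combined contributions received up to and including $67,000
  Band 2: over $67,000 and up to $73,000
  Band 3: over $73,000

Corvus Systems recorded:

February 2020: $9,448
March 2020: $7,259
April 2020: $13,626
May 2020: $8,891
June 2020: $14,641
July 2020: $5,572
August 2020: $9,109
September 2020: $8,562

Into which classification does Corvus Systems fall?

Combined contributions received: $9,448 + $7,259 + $13,626 + $8,891 + $14,641 + $5,572 + $9,109 + $8,562 = $77,108.
$77,108 > $73,000, so Band 3 applies.

Band 3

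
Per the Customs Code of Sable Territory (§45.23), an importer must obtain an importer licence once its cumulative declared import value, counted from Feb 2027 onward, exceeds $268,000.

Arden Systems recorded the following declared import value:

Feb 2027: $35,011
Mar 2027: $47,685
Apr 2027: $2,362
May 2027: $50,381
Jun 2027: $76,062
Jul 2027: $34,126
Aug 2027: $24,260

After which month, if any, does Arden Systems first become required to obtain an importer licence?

Aug 2027

Through Feb 2027: $35,011
Through Mar 2027: $82,696
Through Apr 2027: $85,058
Through May 2027: $135,439
Through Jun 2027: $211,501
Through Jul 2027: $245,627
Through Aug 2027: $269,887 ← exceeds threshold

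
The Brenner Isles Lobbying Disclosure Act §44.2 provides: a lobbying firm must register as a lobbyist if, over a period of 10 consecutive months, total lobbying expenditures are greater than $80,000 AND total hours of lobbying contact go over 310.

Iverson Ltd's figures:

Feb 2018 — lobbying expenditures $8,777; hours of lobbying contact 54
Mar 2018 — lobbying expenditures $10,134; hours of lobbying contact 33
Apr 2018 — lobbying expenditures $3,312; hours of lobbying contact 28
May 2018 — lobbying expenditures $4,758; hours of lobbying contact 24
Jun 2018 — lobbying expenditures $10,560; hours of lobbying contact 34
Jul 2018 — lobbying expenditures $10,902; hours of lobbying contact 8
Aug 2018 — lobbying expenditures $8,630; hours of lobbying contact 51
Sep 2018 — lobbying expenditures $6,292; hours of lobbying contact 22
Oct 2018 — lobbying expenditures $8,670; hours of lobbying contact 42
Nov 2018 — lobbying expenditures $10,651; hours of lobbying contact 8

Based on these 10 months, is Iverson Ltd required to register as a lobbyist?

Total lobbying expenditures: $8,777 + $10,134 + $3,312 + $4,758 + $10,560 + $10,902 + $8,630 + $6,292 + $8,670 + $10,651 = $82,686 (> $80,000).
Total hours of lobbying contact: 54 + 33 + 28 + 24 + 34 + 8 + 51 + 22 + 42 + 8 = 304 (≤ 310).
The test is 'and': the rule requires both, and at least one is not exceeded.

No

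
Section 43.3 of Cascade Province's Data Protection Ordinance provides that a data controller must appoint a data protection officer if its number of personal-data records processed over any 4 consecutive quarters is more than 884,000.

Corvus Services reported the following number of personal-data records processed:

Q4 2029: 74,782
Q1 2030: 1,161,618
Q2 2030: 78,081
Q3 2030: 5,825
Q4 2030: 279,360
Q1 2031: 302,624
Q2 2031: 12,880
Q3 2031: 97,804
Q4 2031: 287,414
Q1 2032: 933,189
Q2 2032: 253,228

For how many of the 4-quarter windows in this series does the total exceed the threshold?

4

Q4 2029–Q3 2030: 74,782 + 1,161,618 + 78,081 + 5,825 = 1,320,306 (over)
Q1 2030–Q4 2030: 1,161,618 + 78,081 + 5,825 + 279,360 = 1,524,884 (over)
Q2 2030–Q1 2031: 78,081 + 5,825 + 279,360 + 302,624 = 665,890 (under)
Q3 2030–Q2 2031: 5,825 + 279,360 + 302,624 + 12,880 = 600,689 (under)
Q4 2030–Q3 2031: 279,360 + 302,624 + 12,880 + 97,804 = 692,668 (under)
Q1 2031–Q4 2031: 302,624 + 12,880 + 97,804 + 287,414 = 700,722 (under)
Q2 2031–Q1 2032: 12,880 + 97,804 + 287,414 + 933,189 = 1,331,287 (over)
Q3 2031–Q2 2032: 97,804 + 287,414 + 933,189 + 253,228 = 1,571,635 (over)
4 windows exceed the threshold.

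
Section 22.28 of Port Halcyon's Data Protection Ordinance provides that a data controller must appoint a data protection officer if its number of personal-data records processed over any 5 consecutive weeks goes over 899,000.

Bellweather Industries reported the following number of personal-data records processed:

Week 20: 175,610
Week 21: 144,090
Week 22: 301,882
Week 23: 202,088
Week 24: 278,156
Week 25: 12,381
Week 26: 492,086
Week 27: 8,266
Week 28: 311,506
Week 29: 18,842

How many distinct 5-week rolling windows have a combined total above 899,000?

Week 20–Week 24: 175,610 + 144,090 + 301,882 + 202,088 + 278,156 = 1,101,826 (over)
Week 21–Week 25: 144,090 + 301,882 + 202,088 + 278,156 + 12,381 = 938,597 (over)
Week 22–Week 26: 301,882 + 202,088 + 278,156 + 12,381 + 492,086 = 1,286,593 (over)
Week 23–Week 27: 202,088 + 278,156 + 12,381 + 492,086 + 8,266 = 992,977 (over)
Week 24–Week 28: 278,156 + 12,381 + 492,086 + 8,266 + 311,506 = 1,102,395 (over)
Week 25–Week 29: 12,381 + 492,086 + 8,266 + 311,506 + 18,842 = 843,081 (under)
5 windows exceed the threshold.

5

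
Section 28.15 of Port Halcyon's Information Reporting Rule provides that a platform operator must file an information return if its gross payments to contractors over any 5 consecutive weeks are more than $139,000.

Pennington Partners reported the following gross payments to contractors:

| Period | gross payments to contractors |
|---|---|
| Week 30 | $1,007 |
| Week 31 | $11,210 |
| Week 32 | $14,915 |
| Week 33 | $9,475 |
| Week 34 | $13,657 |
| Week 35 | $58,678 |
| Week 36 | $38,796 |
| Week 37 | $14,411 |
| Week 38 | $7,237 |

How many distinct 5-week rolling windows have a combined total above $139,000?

Week 30–Week 34: $1,007 + $11,210 + $14,915 + $9,475 + $13,657 = $50,264 (under)
Week 31–Week 35: $11,210 + $14,915 + $9,475 + $13,657 + $58,678 = $107,935 (under)
Week 32–Week 36: $14,915 + $9,475 + $13,657 + $58,678 + $38,796 = $135,521 (under)
Week 33–Week 37: $9,475 + $13,657 + $58,678 + $38,796 + $14,411 = $135,017 (under)
Week 34–Week 38: $13,657 + $58,678 + $38,796 + $14,411 + $7,237 = $132,779 (under)
0 windows exceed the threshold.

0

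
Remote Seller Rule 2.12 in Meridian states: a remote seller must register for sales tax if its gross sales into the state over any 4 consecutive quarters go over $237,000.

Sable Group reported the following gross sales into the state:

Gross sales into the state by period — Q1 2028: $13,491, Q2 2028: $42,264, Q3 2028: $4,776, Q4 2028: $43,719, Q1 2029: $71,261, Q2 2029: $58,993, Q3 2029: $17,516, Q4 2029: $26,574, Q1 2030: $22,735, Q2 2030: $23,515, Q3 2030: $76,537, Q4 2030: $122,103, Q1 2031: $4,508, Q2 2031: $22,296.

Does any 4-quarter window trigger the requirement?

Q1 2028–Q4 2028: $13,491 + $42,264 + $4,776 + $43,719 = $104,250 (under)
Q2 2028–Q1 2029: $42,264 + $4,776 + $43,719 + $71,261 = $162,020 (under)
Q3 2028–Q2 2029: $4,776 + $43,719 + $71,261 + $58,993 = $178,749 (under)
Q4 2028–Q3 2029: $43,719 + $71,261 + $58,993 + $17,516 = $191,489 (under)
Q1 2029–Q4 2029: $71,261 + $58,993 + $17,516 + $26,574 = $174,344 (under)
Q2 2029–Q1 2030: $58,993 + $17,516 + $26,574 + $22,735 = $125,818 (under)
Q3 2029–Q2 2030: $17,516 + $26,574 + $22,735 + $23,515 = $90,340 (under)
Q4 2029–Q3 2030: $26,574 + $22,735 + $23,515 + $76,537 = $149,361 (under)
Q1 2030–Q4 2030: $22,735 + $23,515 + $76,537 + $122,103 = $244,890 (over)
Q2 2030–Q1 2031: $23,515 + $76,537 + $122,103 + $4,508 = $226,663 (under)
Q3 2030–Q2 2031: $76,537 + $122,103 + $4,508 + $22,296 = $225,444 (under)
At least one window exceeds $237,000.

Yes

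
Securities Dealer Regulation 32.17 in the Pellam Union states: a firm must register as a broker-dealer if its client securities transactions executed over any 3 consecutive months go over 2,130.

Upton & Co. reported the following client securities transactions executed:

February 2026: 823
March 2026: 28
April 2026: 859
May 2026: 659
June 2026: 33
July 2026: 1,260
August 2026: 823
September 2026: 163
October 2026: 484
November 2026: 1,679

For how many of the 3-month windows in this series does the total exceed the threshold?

February 2026–April 2026: 823 + 28 + 859 = 1,710 (under)
March 2026–May 2026: 28 + 859 + 659 = 1,546 (under)
April 2026–June 2026: 859 + 659 + 33 = 1,551 (under)
May 2026–July 2026: 659 + 33 + 1,260 = 1,952 (under)
June 2026–August 2026: 33 + 1,260 + 823 = 2,116 (under)
July 2026–September 2026: 1,260 + 823 + 163 = 2,246 (over)
August 2026–October 2026: 823 + 163 + 484 = 1,470 (under)
September 2026–November 2026: 163 + 484 + 1,679 = 2,326 (over)
2 windows exceed the threshold.

2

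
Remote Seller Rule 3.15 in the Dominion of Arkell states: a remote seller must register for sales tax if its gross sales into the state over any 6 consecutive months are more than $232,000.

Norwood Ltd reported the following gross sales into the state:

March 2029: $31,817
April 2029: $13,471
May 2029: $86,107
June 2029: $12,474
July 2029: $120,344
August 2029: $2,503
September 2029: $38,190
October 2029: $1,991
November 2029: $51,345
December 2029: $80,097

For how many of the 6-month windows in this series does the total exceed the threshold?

4

March 2029–August 2029: $31,817 + $13,471 + $86,107 + $12,474 + $120,344 + $2,503 = $266,716 (over)
April 2029–September 2029: $13,471 + $86,107 + $12,474 + $120,344 + $2,503 + $38,190 = $273,089 (over)
May 2029–October 2029: $86,107 + $12,474 + $120,344 + $2,503 + $38,190 + $1,991 = $261,609 (over)
June 2029–November 2029: $12,474 + $120,344 + $2,503 + $38,190 + $1,991 + $51,345 = $226,847 (under)
July 2029–December 2029: $120,344 + $2,503 + $38,190 + $1,991 + $51,345 + $80,097 = $294,470 (over)
4 windows exceed the threshold.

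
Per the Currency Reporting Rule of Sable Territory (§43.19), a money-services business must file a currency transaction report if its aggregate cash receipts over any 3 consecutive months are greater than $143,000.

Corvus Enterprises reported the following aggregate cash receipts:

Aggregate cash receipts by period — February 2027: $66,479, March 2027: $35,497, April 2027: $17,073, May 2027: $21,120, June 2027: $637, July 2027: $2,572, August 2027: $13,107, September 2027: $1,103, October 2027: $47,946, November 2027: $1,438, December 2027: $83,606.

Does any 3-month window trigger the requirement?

February 2027–April 2027: $66,479 + $35,497 + $17,073 = $119,049 (under)
March 2027–May 2027: $35,497 + $17,073 + $21,120 = $73,690 (under)
April 2027–June 2027: $17,073 + $21,120 + $637 = $38,830 (under)
May 2027–July 2027: $21,120 + $637 + $2,572 = $24,329 (under)
June 2027–August 2027: $637 + $2,572 + $13,107 = $16,316 (under)
July 2027–September 2027: $2,572 + $13,107 + $1,103 = $16,782 (under)
August 2027–October 2027: $13,107 + $1,103 + $47,946 = $62,156 (under)
September 2027–November 2027: $1,103 + $47,946 + $1,438 = $50,487 (under)
October 2027–December 2027: $47,946 + $1,438 + $83,606 = $132,990 (under)
No window exceeds $143,000.

No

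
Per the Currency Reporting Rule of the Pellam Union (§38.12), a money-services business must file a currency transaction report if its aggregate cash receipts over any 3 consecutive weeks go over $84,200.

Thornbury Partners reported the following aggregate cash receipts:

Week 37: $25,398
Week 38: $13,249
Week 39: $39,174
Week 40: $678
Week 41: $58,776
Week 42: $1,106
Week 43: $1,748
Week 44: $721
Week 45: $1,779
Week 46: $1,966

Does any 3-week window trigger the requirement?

Yes

Week 37–Week 39: $25,398 + $13,249 + $39,174 = $77,821 (under)
Week 38–Week 40: $13,249 + $39,174 + $678 = $53,101 (under)
Week 39–Week 41: $39,174 + $678 + $58,776 = $98,628 (over)
Week 40–Week 42: $678 + $58,776 + $1,106 = $60,560 (under)
Week 41–Week 43: $58,776 + $1,106 + $1,748 = $61,630 (under)
Week 42–Week 44: $1,106 + $1,748 + $721 = $3,575 (under)
Week 43–Week 45: $1,748 + $721 + $1,779 = $4,248 (under)
Week 44–Week 46: $721 + $1,779 + $1,966 = $4,466 (under)
At least one window exceeds $84,200.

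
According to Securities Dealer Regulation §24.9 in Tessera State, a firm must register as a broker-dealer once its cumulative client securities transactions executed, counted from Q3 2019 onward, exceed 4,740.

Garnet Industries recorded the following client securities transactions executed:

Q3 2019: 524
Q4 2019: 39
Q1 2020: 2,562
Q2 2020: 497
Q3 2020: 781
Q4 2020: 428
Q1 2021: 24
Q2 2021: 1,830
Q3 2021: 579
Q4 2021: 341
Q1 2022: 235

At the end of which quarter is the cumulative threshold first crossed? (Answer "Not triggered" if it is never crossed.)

Q4 2020

Through Q3 2019: 524
Through Q4 2019: 563
Through Q1 2020: 3,125
Through Q2 2020: 3,622
Through Q3 2020: 4,403
Through Q4 2020: 4,831 ← exceeds threshold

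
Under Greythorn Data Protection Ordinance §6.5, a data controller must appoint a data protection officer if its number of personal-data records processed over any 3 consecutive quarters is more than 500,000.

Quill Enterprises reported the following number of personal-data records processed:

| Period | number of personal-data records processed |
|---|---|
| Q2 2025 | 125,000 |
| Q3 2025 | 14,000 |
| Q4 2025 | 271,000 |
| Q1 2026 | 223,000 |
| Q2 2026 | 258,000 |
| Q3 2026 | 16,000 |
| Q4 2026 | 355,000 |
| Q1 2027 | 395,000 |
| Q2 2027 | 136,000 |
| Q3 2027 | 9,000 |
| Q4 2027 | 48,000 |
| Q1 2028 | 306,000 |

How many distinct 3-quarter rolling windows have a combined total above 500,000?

6

Q2 2025–Q4 2025: 125,000 + 14,000 + 271,000 = 410,000 (under)
Q3 2025–Q1 2026: 14,000 + 271,000 + 223,000 = 508,000 (over)
Q4 2025–Q2 2026: 271,000 + 223,000 + 258,000 = 752,000 (over)
Q1 2026–Q3 2026: 223,000 + 258,000 + 16,000 = 497,000 (under)
Q2 2026–Q4 2026: 258,000 + 16,000 + 355,000 = 629,000 (over)
Q3 2026–Q1 2027: 16,000 + 355,000 + 395,000 = 766,000 (over)
Q4 2026–Q2 2027: 355,000 + 395,000 + 136,000 = 886,000 (over)
Q1 2027–Q3 2027: 395,000 + 136,000 + 9,000 = 540,000 (over)
Q2 2027–Q4 2027: 136,000 + 9,000 + 48,000 = 193,000 (under)
Q3 2027–Q1 2028: 9,000 + 48,000 + 306,000 = 363,000 (under)
6 windows exceed the threshold.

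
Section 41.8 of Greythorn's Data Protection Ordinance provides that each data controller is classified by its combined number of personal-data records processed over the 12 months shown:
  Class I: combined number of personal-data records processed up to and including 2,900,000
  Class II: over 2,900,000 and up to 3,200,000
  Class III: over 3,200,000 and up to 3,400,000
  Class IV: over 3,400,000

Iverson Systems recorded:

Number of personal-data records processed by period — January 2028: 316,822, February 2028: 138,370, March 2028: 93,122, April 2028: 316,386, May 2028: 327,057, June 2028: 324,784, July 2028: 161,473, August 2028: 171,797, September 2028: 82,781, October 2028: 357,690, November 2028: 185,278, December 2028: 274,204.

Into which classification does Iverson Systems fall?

Class I

Combined number of personal-data records processed: 316,822 + 138,370 + 93,122 + 316,386 + 327,057 + 324,784 + 161,473 + 171,797 + 82,781 + 357,690 + 185,278 + 274,204 = 2,749,764.
2,749,764 ≤ 2,900,000, so Class I applies.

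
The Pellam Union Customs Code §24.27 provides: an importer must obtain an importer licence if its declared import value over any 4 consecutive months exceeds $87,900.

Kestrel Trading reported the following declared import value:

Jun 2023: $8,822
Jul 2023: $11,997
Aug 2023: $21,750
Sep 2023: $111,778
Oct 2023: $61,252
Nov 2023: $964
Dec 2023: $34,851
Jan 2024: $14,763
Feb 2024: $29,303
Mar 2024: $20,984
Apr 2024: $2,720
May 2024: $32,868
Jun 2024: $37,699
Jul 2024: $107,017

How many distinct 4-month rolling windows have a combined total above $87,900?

Jun 2023–Sep 2023: $8,822 + $11,997 + $21,750 + $111,778 = $154,347 (over)
Jul 2023–Oct 2023: $11,997 + $21,750 + $111,778 + $61,252 = $206,777 (over)
Aug 2023–Nov 2023: $21,750 + $111,778 + $61,252 + $964 = $195,744 (over)
Sep 2023–Dec 2023: $111,778 + $61,252 + $964 + $34,851 = $208,845 (over)
Oct 2023–Jan 2024: $61,252 + $964 + $34,851 + $14,763 = $111,830 (over)
Nov 2023–Feb 2024: $964 + $34,851 + $14,763 + $29,303 = $79,881 (under)
Dec 2023–Mar 2024: $34,851 + $14,763 + $29,303 + $20,984 = $99,901 (over)
Jan 2024–Apr 2024: $14,763 + $29,303 + $20,984 + $2,720 = $67,770 (under)
Feb 2024–May 2024: $29,303 + $20,984 + $2,720 + $32,868 = $85,875 (under)
Mar 2024–Jun 2024: $20,984 + $2,720 + $32,868 + $37,699 = $94,271 (over)
Apr 2024–Jul 2024: $2,720 + $32,868 + $37,699 + $107,017 = $180,304 (over)
8 windows exceed the threshold.

8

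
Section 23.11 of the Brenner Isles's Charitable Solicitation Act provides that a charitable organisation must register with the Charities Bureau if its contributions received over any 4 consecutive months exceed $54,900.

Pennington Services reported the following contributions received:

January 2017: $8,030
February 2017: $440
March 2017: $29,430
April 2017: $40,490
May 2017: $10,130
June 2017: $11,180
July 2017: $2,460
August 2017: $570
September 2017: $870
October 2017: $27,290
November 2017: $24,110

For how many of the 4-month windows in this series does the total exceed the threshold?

January 2017–April 2017: $8,030 + $440 + $29,430 + $40,490 = $78,390 (over)
February 2017–May 2017: $440 + $29,430 + $40,490 + $10,130 = $80,490 (over)
March 2017–June 2017: $29,430 + $40,490 + $10,130 + $11,180 = $91,230 (over)
April 2017–July 2017: $40,490 + $10,130 + $11,180 + $2,460 = $64,260 (over)
May 2017–August 2017: $10,130 + $11,180 + $2,460 + $570 = $24,340 (under)
June 2017–September 2017: $11,180 + $2,460 + $570 + $870 = $15,080 (under)
July 2017–October 2017: $2,460 + $570 + $870 + $27,290 = $31,190 (under)
August 2017–November 2017: $570 + $870 + $27,290 + $24,110 = $52,840 (under)
4 windows exceed the threshold.

4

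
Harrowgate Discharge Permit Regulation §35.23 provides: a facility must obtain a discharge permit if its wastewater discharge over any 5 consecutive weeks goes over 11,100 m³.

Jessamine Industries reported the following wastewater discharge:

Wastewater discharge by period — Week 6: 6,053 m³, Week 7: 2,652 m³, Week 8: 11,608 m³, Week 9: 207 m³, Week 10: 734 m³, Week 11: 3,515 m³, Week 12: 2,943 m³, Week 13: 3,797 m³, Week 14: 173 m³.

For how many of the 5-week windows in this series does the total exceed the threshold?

Week 6–Week 10: 6,053 m³ + 2,652 m³ + 11,608 m³ + 207 m³ + 734 m³ = 21,254 m³ (over)
Week 7–Week 11: 2,652 m³ + 11,608 m³ + 207 m³ + 734 m³ + 3,515 m³ = 18,716 m³ (over)
Week 8–Week 12: 11,608 m³ + 207 m³ + 734 m³ + 3,515 m³ + 2,943 m³ = 19,007 m³ (over)
Week 9–Week 13: 207 m³ + 734 m³ + 3,515 m³ + 2,943 m³ + 3,797 m³ = 11,196 m³ (over)
Week 10–Week 14: 734 m³ + 3,515 m³ + 2,943 m³ + 3,797 m³ + 173 m³ = 11,162 m³ (over)
5 windows exceed the threshold.

5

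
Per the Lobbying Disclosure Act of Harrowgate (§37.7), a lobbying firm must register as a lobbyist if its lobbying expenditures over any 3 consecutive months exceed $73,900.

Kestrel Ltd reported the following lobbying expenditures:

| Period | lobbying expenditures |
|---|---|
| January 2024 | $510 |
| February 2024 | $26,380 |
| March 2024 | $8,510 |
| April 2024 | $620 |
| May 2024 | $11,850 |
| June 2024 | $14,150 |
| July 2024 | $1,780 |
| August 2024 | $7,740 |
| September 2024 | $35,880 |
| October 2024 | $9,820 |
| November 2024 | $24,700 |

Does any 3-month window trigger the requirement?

No

January 2024–March 2024: $510 + $26,380 + $8,510 = $35,400 (under)
February 2024–April 2024: $26,380 + $8,510 + $620 = $35,510 (under)
March 2024–May 2024: $8,510 + $620 + $11,850 = $20,980 (under)
April 2024–June 2024: $620 + $11,850 + $14,150 = $26,620 (under)
May 2024–July 2024: $11,850 + $14,150 + $1,780 = $27,780 (under)
June 2024–August 2024: $14,150 + $1,780 + $7,740 = $23,670 (under)
July 2024–September 2024: $1,780 + $7,740 + $35,880 = $45,400 (under)
August 2024–October 2024: $7,740 + $35,880 + $9,820 = $53,440 (under)
September 2024–November 2024: $35,880 + $9,820 + $24,700 = $70,400 (under)
No window exceeds $73,900.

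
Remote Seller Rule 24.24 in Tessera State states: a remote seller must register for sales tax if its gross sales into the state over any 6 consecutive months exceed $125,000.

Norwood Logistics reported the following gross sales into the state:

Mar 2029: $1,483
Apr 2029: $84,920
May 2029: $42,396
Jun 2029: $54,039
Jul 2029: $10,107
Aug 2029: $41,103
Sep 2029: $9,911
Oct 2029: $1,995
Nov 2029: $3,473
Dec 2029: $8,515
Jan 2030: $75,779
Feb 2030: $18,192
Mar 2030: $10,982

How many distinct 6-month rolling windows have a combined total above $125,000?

4

Mar 2029–Aug 2029: $1,483 + $84,920 + $42,396 + $54,039 + $10,107 + $41,103 = $234,048 (over)
Apr 2029–Sep 2029: $84,920 + $42,396 + $54,039 + $10,107 + $41,103 + $9,911 = $242,476 (over)
May 2029–Oct 2029: $42,396 + $54,039 + $10,107 + $41,103 + $9,911 + $1,995 = $159,551 (over)
Jun 2029–Nov 2029: $54,039 + $10,107 + $41,103 + $9,911 + $1,995 + $3,473 = $120,628 (under)
Jul 2029–Dec 2029: $10,107 + $41,103 + $9,911 + $1,995 + $3,473 + $8,515 = $75,104 (under)
Aug 2029–Jan 2030: $41,103 + $9,911 + $1,995 + $3,473 + $8,515 + $75,779 = $140,776 (over)
Sep 2029–Feb 2030: $9,911 + $1,995 + $3,473 + $8,515 + $75,779 + $18,192 = $117,865 (under)
Oct 2029–Mar 2030: $1,995 + $3,473 + $8,515 + $75,779 + $18,192 + $10,982 = $118,936 (under)
4 windows exceed the threshold.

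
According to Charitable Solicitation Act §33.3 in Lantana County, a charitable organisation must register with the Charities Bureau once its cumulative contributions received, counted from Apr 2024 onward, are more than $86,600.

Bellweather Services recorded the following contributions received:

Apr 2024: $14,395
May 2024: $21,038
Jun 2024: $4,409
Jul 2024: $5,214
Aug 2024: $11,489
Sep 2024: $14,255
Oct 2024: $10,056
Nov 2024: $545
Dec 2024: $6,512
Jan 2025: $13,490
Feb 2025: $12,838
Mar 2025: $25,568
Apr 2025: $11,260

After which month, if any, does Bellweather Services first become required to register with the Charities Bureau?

Through Apr 2024: $14,395
Through May 2024: $35,433
Through Jun 2024: $39,842
Through Jul 2024: $45,056
Through Aug 2024: $56,545
Through Sep 2024: $70,800
Through Oct 2024: $80,856
Through Nov 2024: $81,401
Through Dec 2024: $87,913 ← exceeds threshold

Dec 2024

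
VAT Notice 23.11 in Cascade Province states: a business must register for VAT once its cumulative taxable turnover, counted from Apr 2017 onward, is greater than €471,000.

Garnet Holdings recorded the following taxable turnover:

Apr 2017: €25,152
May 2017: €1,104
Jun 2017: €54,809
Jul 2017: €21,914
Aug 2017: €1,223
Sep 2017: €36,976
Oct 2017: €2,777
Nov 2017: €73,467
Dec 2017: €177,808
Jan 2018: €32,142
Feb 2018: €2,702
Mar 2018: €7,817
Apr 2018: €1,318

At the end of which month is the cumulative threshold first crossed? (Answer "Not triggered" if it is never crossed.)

Not triggered

Through Apr 2017: €25,152
Through May 2017: €26,256
Through Jun 2017: €81,065
Through Jul 2017: €102,979
Through Aug 2017: €104,202
Through Sep 2017: €141,178
Through Oct 2017: €143,955
Through Nov 2017: €217,422
Through Dec 2017: €395,230
Through Jan 2018: €427,372
Through Feb 2018: €430,074
Through Mar 2018: €437,891
Through Apr 2018: €439,209
Final cumulative total €439,209 ≤ €471,000; the threshold is never exceeded.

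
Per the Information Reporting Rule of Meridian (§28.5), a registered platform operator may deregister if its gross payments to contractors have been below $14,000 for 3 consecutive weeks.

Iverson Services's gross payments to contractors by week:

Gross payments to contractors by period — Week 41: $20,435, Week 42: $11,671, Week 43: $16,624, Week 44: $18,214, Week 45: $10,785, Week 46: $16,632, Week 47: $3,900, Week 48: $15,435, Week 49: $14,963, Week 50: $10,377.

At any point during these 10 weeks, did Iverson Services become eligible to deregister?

No

Weeks below $14,000: Week 42, Week 45, Week 47, Week 50.
Longest run of consecutive weeks below the threshold: 1.
1 < 3, so Iverson Services never became eligible.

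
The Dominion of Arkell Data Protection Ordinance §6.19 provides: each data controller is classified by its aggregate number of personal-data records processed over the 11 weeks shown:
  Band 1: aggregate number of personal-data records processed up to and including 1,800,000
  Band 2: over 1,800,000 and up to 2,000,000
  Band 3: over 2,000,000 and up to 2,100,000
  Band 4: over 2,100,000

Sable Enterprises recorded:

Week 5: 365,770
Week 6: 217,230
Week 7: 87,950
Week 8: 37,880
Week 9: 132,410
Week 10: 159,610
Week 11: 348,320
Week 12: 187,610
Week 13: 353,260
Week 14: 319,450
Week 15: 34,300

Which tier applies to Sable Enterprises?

Band 4

Aggregate number of personal-data records processed: 365,770 + 217,230 + 87,950 + 37,880 + 132,410 + 159,610 + 348,320 + 187,610 + 353,260 + 319,450 + 34,300 = 2,243,790.
2,243,790 > 2,100,000, so Band 4 applies.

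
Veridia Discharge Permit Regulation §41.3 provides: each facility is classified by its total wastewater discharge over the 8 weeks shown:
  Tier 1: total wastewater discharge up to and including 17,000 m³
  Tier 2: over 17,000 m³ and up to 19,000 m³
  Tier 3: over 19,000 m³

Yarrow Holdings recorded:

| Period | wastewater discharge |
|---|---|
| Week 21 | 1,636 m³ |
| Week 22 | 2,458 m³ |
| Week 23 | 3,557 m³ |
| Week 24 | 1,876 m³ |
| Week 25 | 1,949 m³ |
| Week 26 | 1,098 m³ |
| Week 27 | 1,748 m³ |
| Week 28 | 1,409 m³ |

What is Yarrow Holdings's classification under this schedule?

Tier 1

Total wastewater discharge: 1,636 m³ + 2,458 m³ + 3,557 m³ + 1,876 m³ + 1,949 m³ + 1,098 m³ + 1,748 m³ + 1,409 m³ = 15,731 m³.
15,731 m³ ≤ 17,000 m³, so Tier 1 applies.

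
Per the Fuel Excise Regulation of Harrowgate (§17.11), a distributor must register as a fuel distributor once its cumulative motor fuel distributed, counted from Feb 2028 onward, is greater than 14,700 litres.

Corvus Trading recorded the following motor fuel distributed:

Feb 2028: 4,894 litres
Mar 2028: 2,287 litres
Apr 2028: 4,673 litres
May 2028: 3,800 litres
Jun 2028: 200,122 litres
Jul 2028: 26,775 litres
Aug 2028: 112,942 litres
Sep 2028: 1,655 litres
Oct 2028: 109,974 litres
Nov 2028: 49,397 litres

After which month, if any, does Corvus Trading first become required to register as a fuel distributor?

May 2028

Through Feb 2028: 4,894 litres
Through Mar 2028: 7,181 litres
Through Apr 2028: 11,854 litres
Through May 2028: 15,654 litres ← exceeds threshold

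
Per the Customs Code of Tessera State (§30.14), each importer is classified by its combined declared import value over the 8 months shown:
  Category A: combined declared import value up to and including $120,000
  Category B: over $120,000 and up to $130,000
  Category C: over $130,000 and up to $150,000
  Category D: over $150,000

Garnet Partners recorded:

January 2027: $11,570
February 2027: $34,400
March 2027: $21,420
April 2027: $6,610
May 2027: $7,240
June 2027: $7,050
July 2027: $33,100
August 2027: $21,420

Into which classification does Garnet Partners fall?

Combined declared import value: $11,570 + $34,400 + $21,420 + $6,610 + $7,240 + $7,050 + $33,100 + $21,420 = $142,810.
$130,000 < $142,810 ≤ $150,000, so Category C applies.

Category C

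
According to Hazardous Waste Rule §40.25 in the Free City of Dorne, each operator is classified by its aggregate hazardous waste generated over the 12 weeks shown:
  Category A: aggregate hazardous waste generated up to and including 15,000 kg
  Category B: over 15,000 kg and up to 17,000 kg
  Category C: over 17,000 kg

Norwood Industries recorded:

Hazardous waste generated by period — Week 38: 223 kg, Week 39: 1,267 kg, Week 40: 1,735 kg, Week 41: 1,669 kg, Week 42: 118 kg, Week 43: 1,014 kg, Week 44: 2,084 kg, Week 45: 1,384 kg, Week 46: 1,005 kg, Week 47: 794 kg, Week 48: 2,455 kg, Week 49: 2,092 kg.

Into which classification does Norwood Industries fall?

Aggregate hazardous waste generated: 223 kg + 1,267 kg + 1,735 kg + 1,669 kg + 118 kg + 1,014 kg + 2,084 kg + 1,384 kg + 1,005 kg + 794 kg + 2,455 kg + 2,092 kg = 15,840 kg.
15,000 kg < 15,840 kg ≤ 17,000 kg, so Category B applies.

Category B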